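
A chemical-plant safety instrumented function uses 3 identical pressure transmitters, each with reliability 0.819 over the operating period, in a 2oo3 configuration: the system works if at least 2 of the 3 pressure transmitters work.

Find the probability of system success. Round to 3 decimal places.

R = Σ_{i=2}^{3} C(3,i) p^i (1−p)^{3−i} with p = 0.819
C(3,2)·0.819^2·0.181^1 = 0.36422
C(3,3)·0.819^3·0.181^0 = 0.54935
Sum = 0.914

0.914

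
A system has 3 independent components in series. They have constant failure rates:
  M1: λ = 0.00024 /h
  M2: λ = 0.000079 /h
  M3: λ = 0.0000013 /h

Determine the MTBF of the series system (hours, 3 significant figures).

Series of exponential components: λ_sys = Σ λ_i
λ_sys = 0.00024 + 0.000079 + 0.0000013 = 3.2030e-04 /h
MTBF = 1 / λ_sys = 3120 h

3120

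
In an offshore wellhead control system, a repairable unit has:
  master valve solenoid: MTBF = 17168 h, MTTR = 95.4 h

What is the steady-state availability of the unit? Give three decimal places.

A(master valve solenoid) = MTBF/(MTBF+MTTR) = 17168/(17168+95.4) = 0.994

0.994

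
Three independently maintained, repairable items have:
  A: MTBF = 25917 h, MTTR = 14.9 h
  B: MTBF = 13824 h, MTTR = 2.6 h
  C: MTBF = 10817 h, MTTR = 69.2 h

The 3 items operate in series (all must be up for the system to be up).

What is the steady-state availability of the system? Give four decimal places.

0.9929

A(A) = MTBF/(MTBF+MTTR) = 25917/(25917+14.9) = 0.999425
A(B) = MTBF/(MTBF+MTTR) = 13824/(13824+2.6) = 0.999812
A(C) = MTBF/(MTBF+MTTR) = 10817/(10817+69.2) = 0.993643
Series availability: 0.999425 × 0.999812 × 0.993643 = 0.9929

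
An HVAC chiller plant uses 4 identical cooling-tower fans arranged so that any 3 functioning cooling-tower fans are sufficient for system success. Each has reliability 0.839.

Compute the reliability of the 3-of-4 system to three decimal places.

R = Σ_{i=3}^{4} C(4,i) p^i (1−p)^{4−i} with p = 0.839
C(4,3)·0.839^3·0.161^1 = 0.38034
C(4,4)·0.839^4·0.161^0 = 0.49550
Sum = 0.876

0.876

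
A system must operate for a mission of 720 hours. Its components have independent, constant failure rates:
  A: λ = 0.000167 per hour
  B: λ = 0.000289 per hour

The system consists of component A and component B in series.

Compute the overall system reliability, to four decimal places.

0.7201

R(A) = exp(−0.000167 × 720) = 0.886708
R(B) = exp(−0.000289 × 720) = 0.812142
Series (A and B): 0.886708 × 0.812142 = 0.7201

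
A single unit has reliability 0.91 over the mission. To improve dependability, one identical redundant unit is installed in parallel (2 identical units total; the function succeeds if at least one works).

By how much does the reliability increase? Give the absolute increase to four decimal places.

0.0819

R_before = 0.91
R_after = 1 − (1 − 0.91)^2 = 0.9919
ΔR = 0.9919 − 0.91 = 0.0819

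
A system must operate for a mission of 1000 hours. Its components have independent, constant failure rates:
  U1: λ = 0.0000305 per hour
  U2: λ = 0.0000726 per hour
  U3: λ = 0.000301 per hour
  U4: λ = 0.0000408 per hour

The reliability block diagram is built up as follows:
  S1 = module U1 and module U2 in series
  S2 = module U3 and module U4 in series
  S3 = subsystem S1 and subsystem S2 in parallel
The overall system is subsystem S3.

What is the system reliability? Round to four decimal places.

0.9716

R(U1) = exp(−0.0000305 × 1000) = 0.969960
R(U2) = exp(−0.0000726 × 1000) = 0.929973
R(U3) = exp(−0.000301 × 1000) = 0.740078
R(U4) = exp(−0.0000408 × 1000) = 0.960021
Series (U1 and U2): 0.969960 × 0.929973 = 0.902037
Series (U3 and U4): 0.740078 × 0.960021 = 0.710490
Parallel ([0.902037] and [0.710490]): 1 − (1 − 0.902037)(1 − 0.710490) = 0.9716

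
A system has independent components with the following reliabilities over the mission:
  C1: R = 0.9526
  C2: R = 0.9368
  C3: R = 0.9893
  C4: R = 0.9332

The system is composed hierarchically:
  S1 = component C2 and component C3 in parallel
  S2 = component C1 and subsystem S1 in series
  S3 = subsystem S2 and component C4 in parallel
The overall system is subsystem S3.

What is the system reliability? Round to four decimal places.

Parallel (C2 and C3): 1 − (1 − 0.936800)(1 − 0.989300) = 0.999324
Series (C1 and [0.999324]): 0.952600 × 0.999324 = 0.951956
Parallel ([0.951956] and C4): 1 − (1 − 0.951956)(1 − 0.933200) = 0.9968

0.9968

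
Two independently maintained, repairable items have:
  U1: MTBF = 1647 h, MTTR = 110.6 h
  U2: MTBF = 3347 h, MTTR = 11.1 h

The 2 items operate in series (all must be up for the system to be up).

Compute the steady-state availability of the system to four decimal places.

0.9340

A(U1) = MTBF/(MTBF+MTTR) = 1647/(1647+110.6) = 0.937073
A(U2) = MTBF/(MTBF+MTTR) = 3347/(3347+11.1) = 0.996695
Series availability: 0.937073 × 0.996695 = 0.9340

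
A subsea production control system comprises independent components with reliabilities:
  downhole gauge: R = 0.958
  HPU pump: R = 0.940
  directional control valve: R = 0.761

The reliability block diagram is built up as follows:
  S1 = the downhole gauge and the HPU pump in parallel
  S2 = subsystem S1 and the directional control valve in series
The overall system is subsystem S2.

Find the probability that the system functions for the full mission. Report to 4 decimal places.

0.7591

Parallel (downhole gauge and HPU pump): 1 − (1 − 0.958000)(1 − 0.940000) = 0.997480
Series ([0.997480] and directional control valve): 0.997480 × 0.761000 = 0.7591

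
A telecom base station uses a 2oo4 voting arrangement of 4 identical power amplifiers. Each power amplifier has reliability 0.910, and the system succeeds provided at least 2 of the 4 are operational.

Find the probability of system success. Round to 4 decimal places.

R = Σ_{i=2}^{4} C(4,i) p^i (1−p)^{4−i} with p = 0.910
C(4,2)·0.910^2·0.090^2 = 0.040246
C(4,3)·0.910^3·0.090^1 = 0.271286
C(4,4)·0.910^4·0.090^0 = 0.685750
Sum = 0.9973

0.9973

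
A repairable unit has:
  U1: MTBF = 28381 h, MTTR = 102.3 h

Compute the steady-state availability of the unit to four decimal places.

0.9964

A(U1) = MTBF/(MTBF+MTTR) = 28381/(28381+102.3) = 0.9964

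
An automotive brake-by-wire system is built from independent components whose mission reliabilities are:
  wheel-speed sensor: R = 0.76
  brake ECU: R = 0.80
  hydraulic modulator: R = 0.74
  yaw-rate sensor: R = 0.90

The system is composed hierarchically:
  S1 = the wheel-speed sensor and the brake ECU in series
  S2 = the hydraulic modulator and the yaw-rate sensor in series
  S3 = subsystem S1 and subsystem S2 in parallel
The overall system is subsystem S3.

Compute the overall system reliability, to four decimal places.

0.8691

Series (wheel-speed sensor and brake ECU): 0.760000 × 0.800000 = 0.608000
Series (hydraulic modulator and yaw-rate sensor): 0.740000 × 0.900000 = 0.666000
Parallel ([0.608000] and [0.666000]): 1 − (1 − 0.608000)(1 − 0.666000) = 0.8691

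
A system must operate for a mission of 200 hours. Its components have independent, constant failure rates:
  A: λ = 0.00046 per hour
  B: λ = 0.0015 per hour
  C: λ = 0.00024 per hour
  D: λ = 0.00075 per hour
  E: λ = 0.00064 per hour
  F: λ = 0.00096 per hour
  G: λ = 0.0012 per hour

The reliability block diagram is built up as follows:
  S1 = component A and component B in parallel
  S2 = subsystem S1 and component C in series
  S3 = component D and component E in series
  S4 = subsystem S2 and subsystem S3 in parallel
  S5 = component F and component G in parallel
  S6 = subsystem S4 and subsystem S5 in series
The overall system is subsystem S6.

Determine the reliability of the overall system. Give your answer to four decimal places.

0.9467

R(A) = exp(−0.00046 × 200) = 0.912105
R(B) = exp(−0.0015 × 200) = 0.740818
R(C) = exp(−0.00024 × 200) = 0.953134
R(D) = exp(−0.00075 × 200) = 0.860708
R(E) = exp(−0.00064 × 200) = 0.879853
R(F) = exp(−0.00096 × 200) = 0.825307
R(G) = exp(−0.0012 × 200) = 0.786628
Parallel (A and B): 1 − (1 − 0.912105)(1 − 0.740818) = 0.977219
Series ([0.977219] and C): 0.977219 × 0.953134 = 0.931421
Series (D and E): 0.860708 × 0.879853 = 0.757297
Parallel ([0.931421] and [0.757297]): 1 − (1 − 0.931421)(1 − 0.757297) = 0.983356
Parallel (F and G): 1 − (1 − 0.825307)(1 − 0.786628) = 0.962725
Series ([0.983356] and [0.962725]): 0.983356 × 0.962725 = 0.9467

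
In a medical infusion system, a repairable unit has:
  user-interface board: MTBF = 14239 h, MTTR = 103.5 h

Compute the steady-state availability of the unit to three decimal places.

A(user-interface board) = MTBF/(MTBF+MTTR) = 14239/(14239+103.5) = 0.993

0.993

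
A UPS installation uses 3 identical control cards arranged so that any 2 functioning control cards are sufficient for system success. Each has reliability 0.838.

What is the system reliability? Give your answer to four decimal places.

R = Σ_{i=2}^{3} C(3,i) p^i (1−p)^{3−i} with p = 0.838
C(3,2)·0.838^2·0.162^1 = 0.341291
C(3,3)·0.838^3·0.162^0 = 0.588480
Sum = 0.9298

0.9298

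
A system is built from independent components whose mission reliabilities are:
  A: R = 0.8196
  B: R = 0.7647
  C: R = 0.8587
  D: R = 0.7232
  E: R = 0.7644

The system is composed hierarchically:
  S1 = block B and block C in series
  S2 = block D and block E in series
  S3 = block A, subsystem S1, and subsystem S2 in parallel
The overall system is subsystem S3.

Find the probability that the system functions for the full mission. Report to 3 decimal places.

Series (B and C): 0.76470 × 0.85870 = 0.65665
Series (D and E): 0.72320 × 0.76440 = 0.55281
Parallel (A, [0.65665], and [0.55281]): 1 − (1 − 0.81960)(1 − 0.65665)(1 − 0.55281) = 0.972

0.972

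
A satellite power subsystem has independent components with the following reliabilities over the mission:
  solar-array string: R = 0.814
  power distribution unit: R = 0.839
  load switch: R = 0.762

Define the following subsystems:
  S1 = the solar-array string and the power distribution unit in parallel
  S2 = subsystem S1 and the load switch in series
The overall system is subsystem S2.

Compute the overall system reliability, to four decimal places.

Parallel (solar-array string and power distribution unit): 1 − (1 − 0.814000)(1 − 0.839000) = 0.970054
Series ([0.970054] and load switch): 0.970054 × 0.762000 = 0.7392

0.7392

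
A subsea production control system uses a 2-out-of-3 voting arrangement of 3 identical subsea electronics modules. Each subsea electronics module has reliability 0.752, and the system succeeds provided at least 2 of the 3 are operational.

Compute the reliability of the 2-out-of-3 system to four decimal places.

0.8460

R = Σ_{i=2}^{3} C(3,i) p^i (1−p)^{3−i} with p = 0.752
C(3,2)·0.752^2·0.248^1 = 0.420735
C(3,3)·0.752^3·0.248^0 = 0.425259
Sum = 0.8460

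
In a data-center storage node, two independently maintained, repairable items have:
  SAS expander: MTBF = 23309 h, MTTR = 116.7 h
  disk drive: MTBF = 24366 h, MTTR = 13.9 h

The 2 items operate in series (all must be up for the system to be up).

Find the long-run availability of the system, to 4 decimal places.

0.9945

A(SAS expander) = MTBF/(MTBF+MTTR) = 23309/(23309+116.7) = 0.995018
A(disk drive) = MTBF/(MTBF+MTTR) = 24366/(24366+13.9) = 0.999430
Series availability: 0.995018 × 0.999430 = 0.9945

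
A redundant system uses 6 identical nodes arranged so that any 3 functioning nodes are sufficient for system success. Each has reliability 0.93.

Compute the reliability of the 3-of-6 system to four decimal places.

R = Σ_{i=3}^{6} C(6,i) p^i (1−p)^{6−i} with p = 0.93
C(6,3)·0.93^3·0.07^3 = 0.005518
C(6,4)·0.93^4·0.07^2 = 0.054982
C(6,5)·0.93^5·0.07^1 = 0.292189
C(6,6)·0.93^6·0.07^0 = 0.646990
Sum = 0.9997

0.9997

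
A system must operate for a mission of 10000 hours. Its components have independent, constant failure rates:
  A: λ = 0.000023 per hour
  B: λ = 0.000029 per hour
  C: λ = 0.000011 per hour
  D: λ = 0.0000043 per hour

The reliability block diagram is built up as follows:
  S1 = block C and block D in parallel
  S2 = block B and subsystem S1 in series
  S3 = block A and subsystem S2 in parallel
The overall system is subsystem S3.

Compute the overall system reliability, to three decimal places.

0.948

R(A) = exp(−0.000023 × 10000) = 0.79453
R(B) = exp(−0.000029 × 10000) = 0.74826
R(C) = exp(−0.000011 × 10000) = 0.89583
R(D) = exp(−0.0000043 × 10000) = 0.95791
Parallel (C and D): 1 − (1 − 0.89583)(1 − 0.95791) = 0.99562
Series (B and [0.99562]): 0.74826 × 0.99562 = 0.74498
Parallel (A and [0.74498]): 1 − (1 − 0.79453)(1 − 0.74498) = 0.948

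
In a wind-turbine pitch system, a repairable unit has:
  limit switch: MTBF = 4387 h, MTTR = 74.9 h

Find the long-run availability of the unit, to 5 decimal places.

0.98321

A(limit switch) = MTBF/(MTBF+MTTR) = 4387/(4387+74.9) = 0.98321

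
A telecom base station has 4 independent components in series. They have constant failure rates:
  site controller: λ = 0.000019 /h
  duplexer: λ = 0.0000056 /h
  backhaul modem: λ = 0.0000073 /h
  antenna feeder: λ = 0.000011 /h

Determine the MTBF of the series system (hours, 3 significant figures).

Series of exponential components: λ_sys = Σ λ_i
λ_sys = 0.000019 + 0.0000056 + 0.0000073 + 0.000011 = 4.2900e-05 /h
MTBF = 1 / λ_sys = 23300 h

23300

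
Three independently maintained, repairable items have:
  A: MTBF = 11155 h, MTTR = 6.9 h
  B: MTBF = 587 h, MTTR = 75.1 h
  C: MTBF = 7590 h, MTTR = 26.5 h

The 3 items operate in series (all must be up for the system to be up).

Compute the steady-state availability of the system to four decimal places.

A(A) = MTBF/(MTBF+MTTR) = 11155/(11155+6.9) = 0.999382
A(B) = MTBF/(MTBF+MTTR) = 587/(587+75.1) = 0.886573
A(C) = MTBF/(MTBF+MTTR) = 7590/(7590+26.5) = 0.996521
Series availability: 0.999382 × 0.886573 × 0.996521 = 0.8829

0.8829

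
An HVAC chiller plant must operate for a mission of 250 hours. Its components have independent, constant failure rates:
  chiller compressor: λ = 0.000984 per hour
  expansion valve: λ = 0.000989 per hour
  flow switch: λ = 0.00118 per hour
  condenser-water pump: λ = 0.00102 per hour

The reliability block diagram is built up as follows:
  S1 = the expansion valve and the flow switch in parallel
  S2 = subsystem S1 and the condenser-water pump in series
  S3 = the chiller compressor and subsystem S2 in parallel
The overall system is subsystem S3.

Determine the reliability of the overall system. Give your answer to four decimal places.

R(chiller compressor) = exp(−0.000984 × 250) = 0.781922
R(expansion valve) = exp(−0.000989 × 250) = 0.780945
R(flow switch) = exp(−0.00118 × 250) = 0.744532
R(condenser-water pump) = exp(−0.00102 × 250) = 0.774916
Parallel (expansion valve and flow switch): 1 − (1 − 0.780945)(1 − 0.744532) = 0.944038
Series ([0.944038] and condenser-water pump): 0.944038 × 0.774916 = 0.731550
Parallel (chiller compressor and [0.731550]): 1 − (1 − 0.781922)(1 − 0.731550) = 0.9415

0.9415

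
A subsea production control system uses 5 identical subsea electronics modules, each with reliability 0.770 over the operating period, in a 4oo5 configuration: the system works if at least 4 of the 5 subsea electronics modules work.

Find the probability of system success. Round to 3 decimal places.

R = Σ_{i=4}^{5} C(5,i) p^i (1−p)^{5−i} with p = 0.770
C(5,4)·0.770^4·0.230^1 = 0.40426
C(5,5)·0.770^5·0.230^0 = 0.27068
Sum = 0.675

0.675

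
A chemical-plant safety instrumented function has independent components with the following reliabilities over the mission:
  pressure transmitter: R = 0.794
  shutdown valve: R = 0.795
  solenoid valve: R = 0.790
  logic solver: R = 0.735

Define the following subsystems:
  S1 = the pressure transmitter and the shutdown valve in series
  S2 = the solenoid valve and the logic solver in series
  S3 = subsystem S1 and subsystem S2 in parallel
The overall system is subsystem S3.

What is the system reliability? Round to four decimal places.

Series (pressure transmitter and shutdown valve): 0.794000 × 0.795000 = 0.631230
Series (solenoid valve and logic solver): 0.790000 × 0.735000 = 0.580650
Parallel ([0.631230] and [0.580650]): 1 − (1 − 0.631230)(1 − 0.580650) = 0.8454

0.8454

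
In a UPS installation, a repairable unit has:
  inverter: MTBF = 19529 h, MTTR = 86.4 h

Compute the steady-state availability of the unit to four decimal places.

A(inverter) = MTBF/(MTBF+MTTR) = 19529/(19529+86.4) = 0.9956

0.9956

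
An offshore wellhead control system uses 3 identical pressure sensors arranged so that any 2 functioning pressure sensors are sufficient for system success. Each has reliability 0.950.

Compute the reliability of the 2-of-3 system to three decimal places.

R = Σ_{i=2}^{3} C(3,i) p^i (1−p)^{3−i} with p = 0.950
C(3,2)·0.950^2·0.050^1 = 0.13538
C(3,3)·0.950^3·0.050^0 = 0.85738
Sum = 0.993

0.993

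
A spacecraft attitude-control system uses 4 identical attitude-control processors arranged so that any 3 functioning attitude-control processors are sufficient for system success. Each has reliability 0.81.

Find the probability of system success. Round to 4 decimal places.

0.8344

R = Σ_{i=3}^{4} C(4,i) p^i (1−p)^{4−i} with p = 0.81
C(4,3)·0.81^3·0.19^1 = 0.403895
C(4,4)·0.81^4·0.19^0 = 0.430467
Sum = 0.8344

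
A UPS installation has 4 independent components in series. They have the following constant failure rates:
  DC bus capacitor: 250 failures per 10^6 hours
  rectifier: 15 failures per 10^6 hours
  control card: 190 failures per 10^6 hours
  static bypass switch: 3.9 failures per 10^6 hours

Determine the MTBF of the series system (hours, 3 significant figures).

Series of exponential components: λ_sys = Σ λ_i
λ_sys = 0.00025 + 0.000015 + 0.00019 + 0.0000039 = 4.5890e-04 /h
MTBF = 1 / λ_sys = 2180 h

2180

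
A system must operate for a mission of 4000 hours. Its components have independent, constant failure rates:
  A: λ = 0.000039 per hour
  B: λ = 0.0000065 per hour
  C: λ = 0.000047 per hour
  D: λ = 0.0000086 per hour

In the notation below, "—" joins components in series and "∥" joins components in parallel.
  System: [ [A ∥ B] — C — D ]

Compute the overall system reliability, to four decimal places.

R(A) = exp(−0.000039 × 4000) = 0.855559
R(B) = exp(−0.0000065 × 4000) = 0.974335
R(C) = exp(−0.000047 × 4000) = 0.828615
R(D) = exp(−0.0000086 × 4000) = 0.966185
Parallel (A and B): 1 − (1 − 0.855559)(1 − 0.974335) = 0.996293
Series ([0.996293], C, and D): 0.996293 × 0.828615 × 0.966185 = 0.7976

0.7976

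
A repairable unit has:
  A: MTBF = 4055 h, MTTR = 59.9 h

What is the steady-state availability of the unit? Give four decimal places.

0.9854

A(A) = MTBF/(MTBF+MTTR) = 4055/(4055+59.9) = 0.9854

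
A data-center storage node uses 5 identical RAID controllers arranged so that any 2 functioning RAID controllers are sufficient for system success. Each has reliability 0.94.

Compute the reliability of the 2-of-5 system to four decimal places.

R = Σ_{i=2}^{5} C(5,i) p^i (1−p)^{5−i} with p = 0.94
C(5,2)·0.94^2·0.06^3 = 0.001909
C(5,3)·0.94^3·0.06^2 = 0.029901
C(5,4)·0.94^4·0.06^1 = 0.234225
C(5,5)·0.94^5·0.06^0 = 0.733904
Sum = 0.9999

0.9999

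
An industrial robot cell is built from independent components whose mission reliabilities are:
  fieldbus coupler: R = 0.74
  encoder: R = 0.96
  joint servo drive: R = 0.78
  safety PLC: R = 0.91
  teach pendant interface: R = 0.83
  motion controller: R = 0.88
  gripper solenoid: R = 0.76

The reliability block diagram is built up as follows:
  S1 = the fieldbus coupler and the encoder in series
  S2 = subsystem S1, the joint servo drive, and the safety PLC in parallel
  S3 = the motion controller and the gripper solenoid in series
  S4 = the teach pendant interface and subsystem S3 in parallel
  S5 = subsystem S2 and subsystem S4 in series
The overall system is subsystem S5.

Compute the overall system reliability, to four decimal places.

0.9383

Series (fieldbus coupler and encoder): 0.740000 × 0.960000 = 0.710400
Parallel ([0.710400], joint servo drive, and safety PLC): 1 − (1 − 0.710400)(1 − 0.780000)(1 − 0.910000) = 0.994266
Series (motion controller and gripper solenoid): 0.880000 × 0.760000 = 0.668800
Parallel (teach pendant interface and [0.668800]): 1 − (1 − 0.830000)(1 − 0.668800) = 0.943696
Series ([0.994266] and [0.943696]): 0.994266 × 0.943696 = 0.9383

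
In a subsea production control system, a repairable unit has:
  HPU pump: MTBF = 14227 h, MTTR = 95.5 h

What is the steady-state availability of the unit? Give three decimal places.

0.993

A(HPU pump) = MTBF/(MTBF+MTTR) = 14227/(14227+95.5) = 0.993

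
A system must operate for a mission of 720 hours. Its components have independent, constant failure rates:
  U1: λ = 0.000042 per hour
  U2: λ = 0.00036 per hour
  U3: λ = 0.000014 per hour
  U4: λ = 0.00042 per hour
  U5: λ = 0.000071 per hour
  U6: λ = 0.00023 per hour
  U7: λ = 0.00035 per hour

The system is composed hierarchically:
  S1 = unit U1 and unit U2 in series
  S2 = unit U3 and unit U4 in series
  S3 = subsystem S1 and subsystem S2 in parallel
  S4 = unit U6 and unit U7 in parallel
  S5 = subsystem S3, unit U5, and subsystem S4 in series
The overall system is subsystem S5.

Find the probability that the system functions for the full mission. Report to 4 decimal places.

R(U1) = exp(−0.000042 × 720) = 0.970213
R(U2) = exp(−0.00036 × 720) = 0.771669
R(U3) = exp(−0.000014 × 720) = 0.989971
R(U4) = exp(−0.00042 × 720) = 0.739042
R(U5) = exp(−0.000071 × 720) = 0.950165
R(U6) = exp(−0.00023 × 720) = 0.847385
R(U7) = exp(−0.00035 × 720) = 0.777245
Series (U1 and U2): 0.970213 × 0.771669 = 0.748683
Series (U3 and U4): 0.989971 × 0.739042 = 0.731630
Parallel ([0.748683] and [0.731630]): 1 − (1 − 0.748683)(1 − 0.731630) = 0.932554
Parallel (U6 and U7): 1 − (1 − 0.847385)(1 − 0.777245) = 0.966004
Series ([0.932554], U5, and [0.966004]): 0.932554 × 0.950165 × 0.966004 = 0.8560

0.8560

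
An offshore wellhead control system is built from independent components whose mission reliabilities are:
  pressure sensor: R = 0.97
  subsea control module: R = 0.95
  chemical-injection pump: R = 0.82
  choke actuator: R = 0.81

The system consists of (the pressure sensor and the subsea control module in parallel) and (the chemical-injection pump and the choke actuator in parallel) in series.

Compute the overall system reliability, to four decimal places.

Parallel (pressure sensor and subsea control module): 1 − (1 − 0.970000)(1 − 0.950000) = 0.998500
Parallel (chemical-injection pump and choke actuator): 1 − (1 − 0.820000)(1 − 0.810000) = 0.965800
Series ([0.998500] and [0.965800]): 0.998500 × 0.965800 = 0.9644

0.9644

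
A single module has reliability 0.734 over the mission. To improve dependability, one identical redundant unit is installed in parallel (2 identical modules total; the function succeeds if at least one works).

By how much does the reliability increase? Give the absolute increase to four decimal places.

0.1952

R_before = 0.734
R_after = 1 − (1 − 0.734)^2 = 0.9292
ΔR = 0.9292 − 0.734 = 0.1952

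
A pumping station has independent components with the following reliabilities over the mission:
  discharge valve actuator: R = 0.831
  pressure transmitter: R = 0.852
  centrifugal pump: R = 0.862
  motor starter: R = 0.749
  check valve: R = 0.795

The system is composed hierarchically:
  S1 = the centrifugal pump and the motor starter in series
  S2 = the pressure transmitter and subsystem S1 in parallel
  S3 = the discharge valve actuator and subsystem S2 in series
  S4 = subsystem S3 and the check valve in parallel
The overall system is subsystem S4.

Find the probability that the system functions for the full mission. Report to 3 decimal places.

Series (centrifugal pump and motor starter): 0.86200 × 0.74900 = 0.64564
Parallel (pressure transmitter and [0.64564]): 1 − (1 − 0.85200)(1 − 0.64564) = 0.94755
Series (discharge valve actuator and [0.94755]): 0.83100 × 0.94755 = 0.78741
Parallel ([0.78741] and check valve): 1 − (1 − 0.78741)(1 − 0.79500) = 0.956

0.956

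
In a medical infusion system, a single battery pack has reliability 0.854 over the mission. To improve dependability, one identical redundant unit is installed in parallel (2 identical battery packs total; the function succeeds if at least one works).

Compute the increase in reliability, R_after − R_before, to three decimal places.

R_before = 0.854
R_after = 1 − (1 − 0.854)^2 = 0.979
ΔR = 0.979 − 0.854 = 0.125

0.125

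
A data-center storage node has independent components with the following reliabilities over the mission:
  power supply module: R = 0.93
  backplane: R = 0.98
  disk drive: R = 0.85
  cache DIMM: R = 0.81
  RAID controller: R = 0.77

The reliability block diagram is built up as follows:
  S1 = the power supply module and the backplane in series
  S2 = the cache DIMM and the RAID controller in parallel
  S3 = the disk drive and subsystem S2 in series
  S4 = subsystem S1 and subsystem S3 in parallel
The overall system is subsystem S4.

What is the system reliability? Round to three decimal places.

Series (power supply module and backplane): 0.93000 × 0.98000 = 0.91140
Parallel (cache DIMM and RAID controller): 1 − (1 − 0.81000)(1 − 0.77000) = 0.95630
Series (disk drive and [0.95630]): 0.85000 × 0.95630 = 0.81286
Parallel ([0.91140] and [0.81286]): 1 − (1 − 0.91140)(1 − 0.81286) = 0.983

0.983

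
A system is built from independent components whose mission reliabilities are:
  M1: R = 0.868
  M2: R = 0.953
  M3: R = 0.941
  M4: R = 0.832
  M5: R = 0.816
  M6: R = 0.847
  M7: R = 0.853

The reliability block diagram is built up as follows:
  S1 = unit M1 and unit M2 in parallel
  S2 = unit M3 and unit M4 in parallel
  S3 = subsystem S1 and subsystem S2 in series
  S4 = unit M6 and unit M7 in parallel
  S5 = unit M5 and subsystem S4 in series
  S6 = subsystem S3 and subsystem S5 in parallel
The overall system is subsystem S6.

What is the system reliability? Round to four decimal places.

0.9968

Parallel (M1 and M2): 1 − (1 − 0.868000)(1 − 0.953000) = 0.993796
Parallel (M3 and M4): 1 − (1 − 0.941000)(1 − 0.832000) = 0.990088
Series ([0.993796] and [0.990088]): 0.993796 × 0.990088 = 0.983945
Parallel (M6 and M7): 1 − (1 − 0.847000)(1 − 0.853000) = 0.977509
Series (M5 and [0.977509]): 0.816000 × 0.977509 = 0.797647
Parallel ([0.983945] and [0.797647]): 1 − (1 − 0.983945)(1 − 0.797647) = 0.9968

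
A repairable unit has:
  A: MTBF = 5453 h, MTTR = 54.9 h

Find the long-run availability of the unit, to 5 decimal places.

0.99003

A(A) = MTBF/(MTBF+MTTR) = 5453/(5453+54.9) = 0.99003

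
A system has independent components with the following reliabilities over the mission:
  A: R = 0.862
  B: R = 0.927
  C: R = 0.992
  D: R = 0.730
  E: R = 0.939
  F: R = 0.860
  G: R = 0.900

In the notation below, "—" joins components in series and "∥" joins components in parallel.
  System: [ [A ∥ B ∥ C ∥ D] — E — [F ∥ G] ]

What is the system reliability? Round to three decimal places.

0.926

Parallel (A, B, C, and D): 1 − (1 − 0.86200)(1 − 0.92700)(1 − 0.99200)(1 − 0.73000) = 0.99998
Parallel (F and G): 1 − (1 − 0.86000)(1 − 0.90000) = 0.98600
Series ([0.99998], E, and [0.98600]): 0.99998 × 0.93900 × 0.98600 = 0.926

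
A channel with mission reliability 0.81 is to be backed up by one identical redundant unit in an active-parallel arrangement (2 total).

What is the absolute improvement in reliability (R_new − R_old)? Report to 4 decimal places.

R_before = 0.81
R_after = 1 − (1 − 0.81)^2 = 0.9639
ΔR = 0.9639 − 0.81 = 0.1539

0.1539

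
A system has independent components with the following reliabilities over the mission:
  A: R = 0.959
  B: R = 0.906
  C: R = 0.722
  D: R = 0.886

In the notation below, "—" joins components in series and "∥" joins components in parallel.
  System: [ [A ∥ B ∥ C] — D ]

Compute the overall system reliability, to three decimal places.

Parallel (A, B, and C): 1 − (1 − 0.95900)(1 − 0.90600)(1 − 0.72200) = 0.99893
Series ([0.99893] and D): 0.99893 × 0.88600 = 0.885

0.885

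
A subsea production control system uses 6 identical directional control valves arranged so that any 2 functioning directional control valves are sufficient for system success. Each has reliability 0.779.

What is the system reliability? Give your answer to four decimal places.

0.9974

R = Σ_{i=2}^{6} C(6,i) p^i (1−p)^{6−i} with p = 0.779
C(6,2)·0.779^2·0.221^4 = 0.021714
C(6,3)·0.779^3·0.221^3 = 0.102051
C(6,4)·0.779^4·0.221^2 = 0.269790
C(6,5)·0.779^5·0.221^1 = 0.380392
C(6,6)·0.779^6·0.221^0 = 0.223473
Sum = 0.9974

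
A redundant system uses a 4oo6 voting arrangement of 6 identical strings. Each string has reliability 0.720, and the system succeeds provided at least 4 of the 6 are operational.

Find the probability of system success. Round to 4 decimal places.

0.7804

R = Σ_{i=4}^{6} C(6,i) p^i (1−p)^{6−i} with p = 0.720
C(6,4)·0.720^4·0.280^2 = 0.316037
C(6,5)·0.720^5·0.280^1 = 0.325066
C(6,6)·0.720^6·0.280^0 = 0.139314
Sum = 0.7804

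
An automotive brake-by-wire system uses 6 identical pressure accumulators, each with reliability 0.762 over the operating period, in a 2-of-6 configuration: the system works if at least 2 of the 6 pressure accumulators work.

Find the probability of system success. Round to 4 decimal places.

R = Σ_{i=2}^{6} C(6,i) p^i (1−p)^{6−i} with p = 0.762
C(6,2)·0.762^2·0.238^4 = 0.027945
C(6,3)·0.762^3·0.238^3 = 0.119296
C(6,4)·0.762^4·0.238^2 = 0.286461
C(6,5)·0.762^5·0.238^1 = 0.366862
C(6,6)·0.762^6·0.238^0 = 0.195763
Sum = 0.9963

0.9963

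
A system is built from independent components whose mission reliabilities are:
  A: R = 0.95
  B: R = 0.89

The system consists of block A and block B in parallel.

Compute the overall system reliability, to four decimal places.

0.9945

Parallel (A and B): 1 − (1 − 0.950000)(1 − 0.890000) = 0.9945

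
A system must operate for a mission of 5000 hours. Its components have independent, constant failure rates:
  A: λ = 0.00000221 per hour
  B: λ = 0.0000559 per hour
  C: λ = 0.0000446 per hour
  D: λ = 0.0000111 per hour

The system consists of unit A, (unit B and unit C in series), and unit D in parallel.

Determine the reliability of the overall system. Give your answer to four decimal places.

R(A) = exp(−0.00000221 × 5000) = 0.989011
R(B) = exp(−0.0000559 × 5000) = 0.756162
R(C) = exp(−0.0000446 × 5000) = 0.800115
R(D) = exp(−0.0000111 × 5000) = 0.946012
Series (B and C): 0.756162 × 0.800115 = 0.605017
Parallel (A, [0.605017], and D): 1 − (1 − 0.989011)(1 − 0.605017)(1 − 0.946012) = 0.9998

0.9998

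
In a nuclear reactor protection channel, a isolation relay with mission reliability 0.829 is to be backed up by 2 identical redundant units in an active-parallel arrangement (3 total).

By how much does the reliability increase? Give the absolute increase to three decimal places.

R_before = 0.829
R_after = 1 − (1 − 0.829)^3 = 0.995
ΔR = 0.995 − 0.829 = 0.166

0.166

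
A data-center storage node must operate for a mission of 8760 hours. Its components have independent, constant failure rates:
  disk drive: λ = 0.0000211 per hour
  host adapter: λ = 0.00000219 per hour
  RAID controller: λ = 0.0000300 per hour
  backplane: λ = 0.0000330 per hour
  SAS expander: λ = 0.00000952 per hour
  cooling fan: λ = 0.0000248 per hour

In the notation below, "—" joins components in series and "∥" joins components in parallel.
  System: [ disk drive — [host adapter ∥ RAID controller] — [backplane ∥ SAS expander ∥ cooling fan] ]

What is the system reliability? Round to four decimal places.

0.8243

R(disk drive) = exp(−0.0000211 × 8760) = 0.831241
R(host adapter) = exp(−0.00000219 × 8760) = 0.980998
R(RAID controller) = exp(−0.0000300 × 8760) = 0.768896
R(backplane) = exp(−0.0000330 × 8760) = 0.748952
R(SAS expander) = exp(−0.00000952 × 8760) = 0.919987
R(cooling fan) = exp(−0.0000248 × 8760) = 0.804730
Parallel (host adapter and RAID controller): 1 − (1 − 0.980998)(1 − 0.768896) = 0.995609
Parallel (backplane, SAS expander, and cooling fan): 1 − (1 − 0.748952)(1 − 0.919987)(1 − 0.804730) = 0.996078
Series (disk drive, [0.995609], and [0.996078]): 0.831241 × 0.995609 × 0.996078 = 0.8243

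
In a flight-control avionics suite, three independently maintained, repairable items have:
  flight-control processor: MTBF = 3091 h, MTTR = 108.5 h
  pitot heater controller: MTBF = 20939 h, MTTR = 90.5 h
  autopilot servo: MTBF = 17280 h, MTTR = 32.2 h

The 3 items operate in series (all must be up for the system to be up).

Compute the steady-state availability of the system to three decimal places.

A(flight-control processor) = MTBF/(MTBF+MTTR) = 3091/(3091+108.5) = 0.966088
A(pitot heater controller) = MTBF/(MTBF+MTTR) = 20939/(20939+90.5) = 0.995697
A(autopilot servo) = MTBF/(MTBF+MTTR) = 17280/(17280+32.2) = 0.998140
Series availability: 0.966088 × 0.995697 × 0.998140 = 0.960

0.960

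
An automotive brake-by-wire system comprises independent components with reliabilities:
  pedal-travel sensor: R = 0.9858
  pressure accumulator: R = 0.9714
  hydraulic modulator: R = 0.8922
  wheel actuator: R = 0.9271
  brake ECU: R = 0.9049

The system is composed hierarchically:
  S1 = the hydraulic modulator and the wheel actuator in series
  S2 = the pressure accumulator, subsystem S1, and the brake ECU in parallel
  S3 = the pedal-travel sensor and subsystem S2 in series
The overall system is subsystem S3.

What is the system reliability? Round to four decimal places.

Series (hydraulic modulator and wheel actuator): 0.892200 × 0.927100 = 0.827159
Parallel (pressure accumulator, [0.827159], and brake ECU): 1 − (1 − 0.971400)(1 − 0.827159)(1 − 0.904900) = 0.999530
Series (pedal-travel sensor and [0.999530]): 0.985800 × 0.999530 = 0.9853

0.9853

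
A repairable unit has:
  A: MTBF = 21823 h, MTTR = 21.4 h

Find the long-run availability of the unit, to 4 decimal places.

A(A) = MTBF/(MTBF+MTTR) = 21823/(21823+21.4) = 0.9990

0.9990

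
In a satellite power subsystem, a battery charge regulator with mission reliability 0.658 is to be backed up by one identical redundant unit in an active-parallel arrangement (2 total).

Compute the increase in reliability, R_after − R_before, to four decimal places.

R_before = 0.658
R_after = 1 − (1 − 0.658)^2 = 0.8830
ΔR = 0.8830 − 0.658 = 0.2250

0.2250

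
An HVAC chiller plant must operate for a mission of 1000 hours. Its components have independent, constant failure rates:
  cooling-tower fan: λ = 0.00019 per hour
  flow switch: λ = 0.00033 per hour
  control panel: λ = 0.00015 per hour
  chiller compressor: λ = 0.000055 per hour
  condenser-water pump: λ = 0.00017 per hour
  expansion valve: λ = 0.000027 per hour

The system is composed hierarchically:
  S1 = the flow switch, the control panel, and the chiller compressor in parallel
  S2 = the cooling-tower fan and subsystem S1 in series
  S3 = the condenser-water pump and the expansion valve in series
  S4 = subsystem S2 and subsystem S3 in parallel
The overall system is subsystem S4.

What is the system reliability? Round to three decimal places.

0.969

R(cooling-tower fan) = exp(−0.00019 × 1000) = 0.82696
R(flow switch) = exp(−0.00033 × 1000) = 0.71892
R(control panel) = exp(−0.00015 × 1000) = 0.86071
R(chiller compressor) = exp(−0.000055 × 1000) = 0.94649
R(condenser-water pump) = exp(−0.00017 × 1000) = 0.84366
R(expansion valve) = exp(−0.000027 × 1000) = 0.97336
Parallel (flow switch, control panel, and chiller compressor): 1 − (1 − 0.71892)(1 − 0.86071)(1 − 0.94649) = 0.99790
Series (cooling-tower fan and [0.99790]): 0.82696 × 0.99790 = 0.82522
Series (condenser-water pump and expansion valve): 0.84366 × 0.97336 = 0.82118
Parallel ([0.82522] and [0.82118]): 1 − (1 − 0.82522)(1 − 0.82118) = 0.969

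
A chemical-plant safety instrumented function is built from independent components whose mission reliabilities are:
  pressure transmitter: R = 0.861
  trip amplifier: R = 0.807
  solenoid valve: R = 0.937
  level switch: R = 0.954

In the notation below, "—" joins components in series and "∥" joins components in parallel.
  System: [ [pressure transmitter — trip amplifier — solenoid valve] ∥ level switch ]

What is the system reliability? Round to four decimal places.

Series (pressure transmitter, trip amplifier, and solenoid valve): 0.861000 × 0.807000 × 0.937000 = 0.651053
Parallel ([0.651053] and level switch): 1 − (1 − 0.651053)(1 − 0.954000) = 0.9839

0.9839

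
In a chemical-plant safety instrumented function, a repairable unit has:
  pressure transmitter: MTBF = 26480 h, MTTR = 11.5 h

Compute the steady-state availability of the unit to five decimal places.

A(pressure transmitter) = MTBF/(MTBF+MTTR) = 26480/(26480+11.5) = 0.99957

0.99957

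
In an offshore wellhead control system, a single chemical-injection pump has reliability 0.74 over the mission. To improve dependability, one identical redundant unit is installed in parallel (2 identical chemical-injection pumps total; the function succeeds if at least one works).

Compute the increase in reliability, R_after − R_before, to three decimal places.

R_before = 0.74
R_after = 1 − (1 − 0.74)^2 = 0.932
ΔR = 0.932 − 0.74 = 0.192

0.192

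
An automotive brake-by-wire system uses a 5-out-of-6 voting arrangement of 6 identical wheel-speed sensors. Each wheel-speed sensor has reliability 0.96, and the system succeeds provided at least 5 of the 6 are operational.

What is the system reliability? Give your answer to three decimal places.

R = Σ_{i=5}^{6} C(6,i) p^i (1−p)^{6−i} with p = 0.96
C(6,5)·0.96^5·0.04^1 = 0.19569
C(6,6)·0.96^6·0.04^0 = 0.78276
Sum = 0.978

0.978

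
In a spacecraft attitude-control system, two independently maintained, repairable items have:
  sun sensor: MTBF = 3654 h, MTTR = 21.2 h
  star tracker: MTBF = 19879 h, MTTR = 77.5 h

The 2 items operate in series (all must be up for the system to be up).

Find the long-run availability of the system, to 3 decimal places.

A(sun sensor) = MTBF/(MTBF+MTTR) = 3654/(3654+21.2) = 0.994232
A(star tracker) = MTBF/(MTBF+MTTR) = 19879/(19879+77.5) = 0.996117
Series availability: 0.994232 × 0.996117 = 0.990

0.990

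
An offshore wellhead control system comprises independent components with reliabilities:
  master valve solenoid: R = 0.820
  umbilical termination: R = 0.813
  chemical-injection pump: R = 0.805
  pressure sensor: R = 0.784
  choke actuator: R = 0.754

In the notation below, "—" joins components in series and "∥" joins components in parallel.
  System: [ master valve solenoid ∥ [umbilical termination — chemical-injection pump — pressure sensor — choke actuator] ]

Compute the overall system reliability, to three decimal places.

Series (umbilical termination, chemical-injection pump, pressure sensor, and choke actuator): 0.81300 × 0.80500 × 0.78400 × 0.75400 = 0.38688
Parallel (master valve solenoid and [0.38688]): 1 − (1 − 0.82000)(1 − 0.38688) = 0.890

0.890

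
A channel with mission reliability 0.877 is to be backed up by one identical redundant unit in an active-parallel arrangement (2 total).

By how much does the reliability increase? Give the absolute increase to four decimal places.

0.1079

R_before = 0.877
R_after = 1 − (1 − 0.877)^2 = 0.9849
ΔR = 0.9849 − 0.877 = 0.1079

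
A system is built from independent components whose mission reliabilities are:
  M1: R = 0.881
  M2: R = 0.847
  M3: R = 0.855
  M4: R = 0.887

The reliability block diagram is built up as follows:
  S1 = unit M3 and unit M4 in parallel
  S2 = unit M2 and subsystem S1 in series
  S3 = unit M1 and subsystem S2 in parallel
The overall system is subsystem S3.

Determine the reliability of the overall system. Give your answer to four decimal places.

0.9801

Parallel (M3 and M4): 1 − (1 − 0.855000)(1 − 0.887000) = 0.983615
Series (M2 and [0.983615]): 0.847000 × 0.983615 = 0.833122
Parallel (M1 and [0.833122]): 1 − (1 − 0.881000)(1 − 0.833122) = 0.9801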